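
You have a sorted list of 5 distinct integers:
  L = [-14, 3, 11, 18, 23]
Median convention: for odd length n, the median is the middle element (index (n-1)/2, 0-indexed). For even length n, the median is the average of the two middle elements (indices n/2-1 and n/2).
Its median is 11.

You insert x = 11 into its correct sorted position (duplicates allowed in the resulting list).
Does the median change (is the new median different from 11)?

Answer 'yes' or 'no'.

Old median = 11
Insert x = 11
New median = 11
Changed? no

Answer: no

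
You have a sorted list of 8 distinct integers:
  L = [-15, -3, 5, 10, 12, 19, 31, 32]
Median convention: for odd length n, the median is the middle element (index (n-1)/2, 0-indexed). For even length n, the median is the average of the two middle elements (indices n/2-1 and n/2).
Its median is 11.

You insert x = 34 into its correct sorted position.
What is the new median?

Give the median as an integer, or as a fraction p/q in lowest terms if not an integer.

Answer: 12

Derivation:
Old list (sorted, length 8): [-15, -3, 5, 10, 12, 19, 31, 32]
Old median = 11
Insert x = 34
Old length even (8). Middle pair: indices 3,4 = 10,12.
New length odd (9). New median = single middle element.
x = 34: 8 elements are < x, 0 elements are > x.
New sorted list: [-15, -3, 5, 10, 12, 19, 31, 32, 34]
New median = 12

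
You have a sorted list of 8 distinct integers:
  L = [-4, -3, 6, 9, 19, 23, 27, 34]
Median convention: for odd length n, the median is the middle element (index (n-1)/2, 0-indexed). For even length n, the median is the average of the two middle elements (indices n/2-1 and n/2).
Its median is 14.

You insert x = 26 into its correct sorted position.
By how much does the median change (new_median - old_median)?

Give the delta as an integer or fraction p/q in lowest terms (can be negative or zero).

Old median = 14
After inserting x = 26: new sorted = [-4, -3, 6, 9, 19, 23, 26, 27, 34]
New median = 19
Delta = 19 - 14 = 5

Answer: 5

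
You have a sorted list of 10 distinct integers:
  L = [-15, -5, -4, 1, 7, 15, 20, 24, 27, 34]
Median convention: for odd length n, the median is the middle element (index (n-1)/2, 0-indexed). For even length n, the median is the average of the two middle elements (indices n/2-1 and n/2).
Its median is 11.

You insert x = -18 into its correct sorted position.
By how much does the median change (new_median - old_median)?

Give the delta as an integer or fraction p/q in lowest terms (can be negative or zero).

Old median = 11
After inserting x = -18: new sorted = [-18, -15, -5, -4, 1, 7, 15, 20, 24, 27, 34]
New median = 7
Delta = 7 - 11 = -4

Answer: -4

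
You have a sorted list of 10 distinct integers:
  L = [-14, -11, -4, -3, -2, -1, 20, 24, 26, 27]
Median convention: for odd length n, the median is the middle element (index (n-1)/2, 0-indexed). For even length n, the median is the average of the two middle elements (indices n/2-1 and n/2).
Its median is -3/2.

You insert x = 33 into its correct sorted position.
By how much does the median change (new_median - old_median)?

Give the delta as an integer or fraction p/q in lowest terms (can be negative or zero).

Old median = -3/2
After inserting x = 33: new sorted = [-14, -11, -4, -3, -2, -1, 20, 24, 26, 27, 33]
New median = -1
Delta = -1 - -3/2 = 1/2

Answer: 1/2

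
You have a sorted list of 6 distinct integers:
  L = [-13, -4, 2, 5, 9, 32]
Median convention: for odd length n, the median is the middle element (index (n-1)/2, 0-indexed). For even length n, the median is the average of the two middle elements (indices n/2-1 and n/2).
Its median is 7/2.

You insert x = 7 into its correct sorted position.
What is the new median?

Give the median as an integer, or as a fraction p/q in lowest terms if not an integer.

Answer: 5

Derivation:
Old list (sorted, length 6): [-13, -4, 2, 5, 9, 32]
Old median = 7/2
Insert x = 7
Old length even (6). Middle pair: indices 2,3 = 2,5.
New length odd (7). New median = single middle element.
x = 7: 4 elements are < x, 2 elements are > x.
New sorted list: [-13, -4, 2, 5, 7, 9, 32]
New median = 5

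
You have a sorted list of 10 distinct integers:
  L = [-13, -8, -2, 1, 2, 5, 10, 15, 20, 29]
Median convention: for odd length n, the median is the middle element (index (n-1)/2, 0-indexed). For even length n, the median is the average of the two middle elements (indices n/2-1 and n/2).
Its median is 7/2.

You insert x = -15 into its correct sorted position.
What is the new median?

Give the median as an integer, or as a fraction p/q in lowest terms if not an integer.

Answer: 2

Derivation:
Old list (sorted, length 10): [-13, -8, -2, 1, 2, 5, 10, 15, 20, 29]
Old median = 7/2
Insert x = -15
Old length even (10). Middle pair: indices 4,5 = 2,5.
New length odd (11). New median = single middle element.
x = -15: 0 elements are < x, 10 elements are > x.
New sorted list: [-15, -13, -8, -2, 1, 2, 5, 10, 15, 20, 29]
New median = 2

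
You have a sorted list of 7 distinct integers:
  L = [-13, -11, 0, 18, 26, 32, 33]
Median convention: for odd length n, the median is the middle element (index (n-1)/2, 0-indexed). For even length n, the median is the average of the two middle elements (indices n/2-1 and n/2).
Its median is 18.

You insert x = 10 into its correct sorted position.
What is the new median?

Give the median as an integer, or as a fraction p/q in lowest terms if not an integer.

Answer: 14

Derivation:
Old list (sorted, length 7): [-13, -11, 0, 18, 26, 32, 33]
Old median = 18
Insert x = 10
Old length odd (7). Middle was index 3 = 18.
New length even (8). New median = avg of two middle elements.
x = 10: 3 elements are < x, 4 elements are > x.
New sorted list: [-13, -11, 0, 10, 18, 26, 32, 33]
New median = 14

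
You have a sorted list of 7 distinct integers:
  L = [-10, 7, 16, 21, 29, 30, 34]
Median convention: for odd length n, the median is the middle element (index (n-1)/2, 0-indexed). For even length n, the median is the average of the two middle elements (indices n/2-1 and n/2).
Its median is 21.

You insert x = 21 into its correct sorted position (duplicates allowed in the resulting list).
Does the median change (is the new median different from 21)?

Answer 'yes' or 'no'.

Answer: no

Derivation:
Old median = 21
Insert x = 21
New median = 21
Changed? no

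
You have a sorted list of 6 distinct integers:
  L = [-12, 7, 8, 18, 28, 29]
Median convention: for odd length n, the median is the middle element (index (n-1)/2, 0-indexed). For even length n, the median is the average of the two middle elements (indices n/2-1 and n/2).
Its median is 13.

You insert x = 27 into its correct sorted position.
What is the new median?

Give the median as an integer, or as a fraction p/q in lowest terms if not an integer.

Old list (sorted, length 6): [-12, 7, 8, 18, 28, 29]
Old median = 13
Insert x = 27
Old length even (6). Middle pair: indices 2,3 = 8,18.
New length odd (7). New median = single middle element.
x = 27: 4 elements are < x, 2 elements are > x.
New sorted list: [-12, 7, 8, 18, 27, 28, 29]
New median = 18

Answer: 18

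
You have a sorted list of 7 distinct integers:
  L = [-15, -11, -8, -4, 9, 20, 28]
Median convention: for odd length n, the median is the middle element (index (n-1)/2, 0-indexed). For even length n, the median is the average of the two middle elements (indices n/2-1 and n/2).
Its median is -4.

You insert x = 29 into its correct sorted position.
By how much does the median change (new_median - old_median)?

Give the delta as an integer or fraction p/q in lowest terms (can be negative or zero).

Answer: 13/2

Derivation:
Old median = -4
After inserting x = 29: new sorted = [-15, -11, -8, -4, 9, 20, 28, 29]
New median = 5/2
Delta = 5/2 - -4 = 13/2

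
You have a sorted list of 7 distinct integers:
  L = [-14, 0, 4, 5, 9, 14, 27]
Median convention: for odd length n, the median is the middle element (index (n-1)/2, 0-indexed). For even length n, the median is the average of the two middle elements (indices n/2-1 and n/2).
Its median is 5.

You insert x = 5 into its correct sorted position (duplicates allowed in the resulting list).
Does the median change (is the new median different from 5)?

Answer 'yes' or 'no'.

Answer: no

Derivation:
Old median = 5
Insert x = 5
New median = 5
Changed? no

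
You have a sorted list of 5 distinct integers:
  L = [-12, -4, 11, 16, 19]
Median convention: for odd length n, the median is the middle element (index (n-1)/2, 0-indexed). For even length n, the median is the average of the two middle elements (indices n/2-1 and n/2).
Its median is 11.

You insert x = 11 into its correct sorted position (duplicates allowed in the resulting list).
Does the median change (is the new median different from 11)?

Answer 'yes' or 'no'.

Old median = 11
Insert x = 11
New median = 11
Changed? no

Answer: no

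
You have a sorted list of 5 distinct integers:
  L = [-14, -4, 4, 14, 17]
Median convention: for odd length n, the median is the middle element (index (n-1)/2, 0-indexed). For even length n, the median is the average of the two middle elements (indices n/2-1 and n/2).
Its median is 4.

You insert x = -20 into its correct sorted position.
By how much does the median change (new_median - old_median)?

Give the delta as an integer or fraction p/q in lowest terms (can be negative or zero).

Old median = 4
After inserting x = -20: new sorted = [-20, -14, -4, 4, 14, 17]
New median = 0
Delta = 0 - 4 = -4

Answer: -4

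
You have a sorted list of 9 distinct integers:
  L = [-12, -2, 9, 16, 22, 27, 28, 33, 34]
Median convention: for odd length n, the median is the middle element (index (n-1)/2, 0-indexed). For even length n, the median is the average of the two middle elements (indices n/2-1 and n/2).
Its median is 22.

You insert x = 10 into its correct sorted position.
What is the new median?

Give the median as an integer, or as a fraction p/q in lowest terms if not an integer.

Old list (sorted, length 9): [-12, -2, 9, 16, 22, 27, 28, 33, 34]
Old median = 22
Insert x = 10
Old length odd (9). Middle was index 4 = 22.
New length even (10). New median = avg of two middle elements.
x = 10: 3 elements are < x, 6 elements are > x.
New sorted list: [-12, -2, 9, 10, 16, 22, 27, 28, 33, 34]
New median = 19

Answer: 19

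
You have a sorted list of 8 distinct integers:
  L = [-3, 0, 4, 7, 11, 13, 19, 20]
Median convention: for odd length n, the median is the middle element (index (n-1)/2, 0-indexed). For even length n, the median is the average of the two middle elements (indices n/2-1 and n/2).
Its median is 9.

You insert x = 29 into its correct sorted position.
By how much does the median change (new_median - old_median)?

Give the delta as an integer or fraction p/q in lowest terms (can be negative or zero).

Old median = 9
After inserting x = 29: new sorted = [-3, 0, 4, 7, 11, 13, 19, 20, 29]
New median = 11
Delta = 11 - 9 = 2

Answer: 2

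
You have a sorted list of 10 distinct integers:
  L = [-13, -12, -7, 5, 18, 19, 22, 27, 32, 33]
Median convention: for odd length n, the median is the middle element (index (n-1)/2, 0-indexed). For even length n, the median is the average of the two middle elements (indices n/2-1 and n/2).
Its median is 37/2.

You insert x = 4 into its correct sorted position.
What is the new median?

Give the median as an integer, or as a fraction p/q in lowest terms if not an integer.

Old list (sorted, length 10): [-13, -12, -7, 5, 18, 19, 22, 27, 32, 33]
Old median = 37/2
Insert x = 4
Old length even (10). Middle pair: indices 4,5 = 18,19.
New length odd (11). New median = single middle element.
x = 4: 3 elements are < x, 7 elements are > x.
New sorted list: [-13, -12, -7, 4, 5, 18, 19, 22, 27, 32, 33]
New median = 18

Answer: 18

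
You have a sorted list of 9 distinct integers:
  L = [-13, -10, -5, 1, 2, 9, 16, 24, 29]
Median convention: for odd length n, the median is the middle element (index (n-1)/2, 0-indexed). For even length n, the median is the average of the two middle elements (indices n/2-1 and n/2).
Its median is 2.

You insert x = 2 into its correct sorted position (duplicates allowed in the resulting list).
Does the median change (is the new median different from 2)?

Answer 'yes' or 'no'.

Old median = 2
Insert x = 2
New median = 2
Changed? no

Answer: no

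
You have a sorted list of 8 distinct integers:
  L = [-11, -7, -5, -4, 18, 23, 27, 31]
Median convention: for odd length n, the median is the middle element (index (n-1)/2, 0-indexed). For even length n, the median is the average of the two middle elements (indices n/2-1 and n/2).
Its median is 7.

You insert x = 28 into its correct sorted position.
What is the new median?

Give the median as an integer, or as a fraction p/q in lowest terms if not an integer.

Answer: 18

Derivation:
Old list (sorted, length 8): [-11, -7, -5, -4, 18, 23, 27, 31]
Old median = 7
Insert x = 28
Old length even (8). Middle pair: indices 3,4 = -4,18.
New length odd (9). New median = single middle element.
x = 28: 7 elements are < x, 1 elements are > x.
New sorted list: [-11, -7, -5, -4, 18, 23, 27, 28, 31]
New median = 18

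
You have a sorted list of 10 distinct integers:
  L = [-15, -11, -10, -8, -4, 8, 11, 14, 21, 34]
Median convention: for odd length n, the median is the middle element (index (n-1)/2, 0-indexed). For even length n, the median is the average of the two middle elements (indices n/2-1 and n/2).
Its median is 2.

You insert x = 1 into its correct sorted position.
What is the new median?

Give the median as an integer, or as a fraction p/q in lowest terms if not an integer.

Answer: 1

Derivation:
Old list (sorted, length 10): [-15, -11, -10, -8, -4, 8, 11, 14, 21, 34]
Old median = 2
Insert x = 1
Old length even (10). Middle pair: indices 4,5 = -4,8.
New length odd (11). New median = single middle element.
x = 1: 5 elements are < x, 5 elements are > x.
New sorted list: [-15, -11, -10, -8, -4, 1, 8, 11, 14, 21, 34]
New median = 1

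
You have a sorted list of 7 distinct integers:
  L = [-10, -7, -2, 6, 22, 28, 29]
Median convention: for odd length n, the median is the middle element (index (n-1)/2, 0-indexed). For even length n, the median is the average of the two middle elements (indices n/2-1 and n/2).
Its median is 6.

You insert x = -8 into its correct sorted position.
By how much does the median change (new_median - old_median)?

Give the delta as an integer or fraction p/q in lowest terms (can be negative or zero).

Answer: -4

Derivation:
Old median = 6
After inserting x = -8: new sorted = [-10, -8, -7, -2, 6, 22, 28, 29]
New median = 2
Delta = 2 - 6 = -4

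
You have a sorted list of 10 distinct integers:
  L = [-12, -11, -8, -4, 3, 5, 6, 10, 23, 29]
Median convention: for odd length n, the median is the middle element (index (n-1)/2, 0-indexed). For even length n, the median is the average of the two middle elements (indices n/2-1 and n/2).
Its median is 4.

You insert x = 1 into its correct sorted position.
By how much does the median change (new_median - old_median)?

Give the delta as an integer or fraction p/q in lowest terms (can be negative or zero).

Answer: -1

Derivation:
Old median = 4
After inserting x = 1: new sorted = [-12, -11, -8, -4, 1, 3, 5, 6, 10, 23, 29]
New median = 3
Delta = 3 - 4 = -1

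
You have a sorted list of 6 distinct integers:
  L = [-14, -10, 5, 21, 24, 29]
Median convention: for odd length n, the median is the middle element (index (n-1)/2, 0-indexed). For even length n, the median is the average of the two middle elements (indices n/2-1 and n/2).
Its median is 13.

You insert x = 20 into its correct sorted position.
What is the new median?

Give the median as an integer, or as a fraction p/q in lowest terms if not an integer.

Old list (sorted, length 6): [-14, -10, 5, 21, 24, 29]
Old median = 13
Insert x = 20
Old length even (6). Middle pair: indices 2,3 = 5,21.
New length odd (7). New median = single middle element.
x = 20: 3 elements are < x, 3 elements are > x.
New sorted list: [-14, -10, 5, 20, 21, 24, 29]
New median = 20

Answer: 20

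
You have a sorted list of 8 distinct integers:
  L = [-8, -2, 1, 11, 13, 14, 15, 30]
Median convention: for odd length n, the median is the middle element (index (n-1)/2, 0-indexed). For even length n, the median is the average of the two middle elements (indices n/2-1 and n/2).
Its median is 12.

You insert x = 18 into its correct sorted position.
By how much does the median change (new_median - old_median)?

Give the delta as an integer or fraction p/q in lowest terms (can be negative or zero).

Answer: 1

Derivation:
Old median = 12
After inserting x = 18: new sorted = [-8, -2, 1, 11, 13, 14, 15, 18, 30]
New median = 13
Delta = 13 - 12 = 1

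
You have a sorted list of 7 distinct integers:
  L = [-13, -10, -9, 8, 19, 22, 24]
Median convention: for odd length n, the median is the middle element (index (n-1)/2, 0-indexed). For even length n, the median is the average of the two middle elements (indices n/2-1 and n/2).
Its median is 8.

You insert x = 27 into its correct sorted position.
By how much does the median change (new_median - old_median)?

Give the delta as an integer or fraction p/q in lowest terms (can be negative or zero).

Old median = 8
After inserting x = 27: new sorted = [-13, -10, -9, 8, 19, 22, 24, 27]
New median = 27/2
Delta = 27/2 - 8 = 11/2

Answer: 11/2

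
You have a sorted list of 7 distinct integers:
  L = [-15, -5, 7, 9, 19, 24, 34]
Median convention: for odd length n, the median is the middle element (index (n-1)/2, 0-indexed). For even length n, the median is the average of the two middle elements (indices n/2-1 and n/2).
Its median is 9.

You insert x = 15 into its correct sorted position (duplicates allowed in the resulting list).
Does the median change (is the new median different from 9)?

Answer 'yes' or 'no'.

Old median = 9
Insert x = 15
New median = 12
Changed? yes

Answer: yes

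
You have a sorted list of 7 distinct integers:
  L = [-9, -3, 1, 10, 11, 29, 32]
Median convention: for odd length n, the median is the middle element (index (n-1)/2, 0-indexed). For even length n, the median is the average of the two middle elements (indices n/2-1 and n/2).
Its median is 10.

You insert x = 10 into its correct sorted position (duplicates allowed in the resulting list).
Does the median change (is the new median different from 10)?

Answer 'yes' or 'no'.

Old median = 10
Insert x = 10
New median = 10
Changed? no

Answer: no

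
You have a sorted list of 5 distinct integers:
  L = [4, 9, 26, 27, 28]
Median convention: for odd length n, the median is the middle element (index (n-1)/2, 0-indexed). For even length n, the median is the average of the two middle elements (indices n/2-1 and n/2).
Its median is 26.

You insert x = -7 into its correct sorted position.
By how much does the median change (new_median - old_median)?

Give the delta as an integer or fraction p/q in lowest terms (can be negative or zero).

Answer: -17/2

Derivation:
Old median = 26
After inserting x = -7: new sorted = [-7, 4, 9, 26, 27, 28]
New median = 35/2
Delta = 35/2 - 26 = -17/2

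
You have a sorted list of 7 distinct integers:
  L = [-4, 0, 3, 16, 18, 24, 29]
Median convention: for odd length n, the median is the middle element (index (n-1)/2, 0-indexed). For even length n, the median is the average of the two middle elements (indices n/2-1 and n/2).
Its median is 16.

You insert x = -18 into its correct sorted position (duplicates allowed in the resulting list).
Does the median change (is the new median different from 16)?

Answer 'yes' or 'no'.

Answer: yes

Derivation:
Old median = 16
Insert x = -18
New median = 19/2
Changed? yes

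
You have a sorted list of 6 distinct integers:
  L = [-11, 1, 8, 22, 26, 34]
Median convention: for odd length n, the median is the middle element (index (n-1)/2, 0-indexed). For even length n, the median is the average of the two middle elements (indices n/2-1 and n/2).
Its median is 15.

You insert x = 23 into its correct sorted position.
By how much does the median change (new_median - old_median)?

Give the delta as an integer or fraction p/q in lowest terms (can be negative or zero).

Old median = 15
After inserting x = 23: new sorted = [-11, 1, 8, 22, 23, 26, 34]
New median = 22
Delta = 22 - 15 = 7

Answer: 7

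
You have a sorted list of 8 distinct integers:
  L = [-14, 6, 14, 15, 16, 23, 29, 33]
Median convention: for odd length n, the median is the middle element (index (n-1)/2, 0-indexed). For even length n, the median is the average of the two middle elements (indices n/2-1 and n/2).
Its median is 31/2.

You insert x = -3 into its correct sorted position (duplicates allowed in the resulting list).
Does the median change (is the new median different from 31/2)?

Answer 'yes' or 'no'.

Answer: yes

Derivation:
Old median = 31/2
Insert x = -3
New median = 15
Changed? yes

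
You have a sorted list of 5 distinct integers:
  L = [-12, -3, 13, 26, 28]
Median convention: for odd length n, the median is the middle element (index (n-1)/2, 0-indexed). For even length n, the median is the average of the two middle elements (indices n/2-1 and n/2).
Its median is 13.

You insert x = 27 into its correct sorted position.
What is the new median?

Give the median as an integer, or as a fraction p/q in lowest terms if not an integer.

Answer: 39/2

Derivation:
Old list (sorted, length 5): [-12, -3, 13, 26, 28]
Old median = 13
Insert x = 27
Old length odd (5). Middle was index 2 = 13.
New length even (6). New median = avg of two middle elements.
x = 27: 4 elements are < x, 1 elements are > x.
New sorted list: [-12, -3, 13, 26, 27, 28]
New median = 39/2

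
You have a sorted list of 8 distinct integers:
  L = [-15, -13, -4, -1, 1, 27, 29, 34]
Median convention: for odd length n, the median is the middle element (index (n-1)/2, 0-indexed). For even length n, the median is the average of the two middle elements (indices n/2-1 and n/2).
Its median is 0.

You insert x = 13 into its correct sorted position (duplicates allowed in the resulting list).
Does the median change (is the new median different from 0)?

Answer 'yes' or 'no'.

Answer: yes

Derivation:
Old median = 0
Insert x = 13
New median = 1
Changed? yes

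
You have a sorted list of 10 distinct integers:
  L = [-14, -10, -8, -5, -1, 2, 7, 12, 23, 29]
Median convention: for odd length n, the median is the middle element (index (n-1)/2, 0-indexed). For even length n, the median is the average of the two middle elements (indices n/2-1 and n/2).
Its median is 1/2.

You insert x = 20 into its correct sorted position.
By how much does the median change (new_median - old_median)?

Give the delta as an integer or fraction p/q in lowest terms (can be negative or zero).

Old median = 1/2
After inserting x = 20: new sorted = [-14, -10, -8, -5, -1, 2, 7, 12, 20, 23, 29]
New median = 2
Delta = 2 - 1/2 = 3/2

Answer: 3/2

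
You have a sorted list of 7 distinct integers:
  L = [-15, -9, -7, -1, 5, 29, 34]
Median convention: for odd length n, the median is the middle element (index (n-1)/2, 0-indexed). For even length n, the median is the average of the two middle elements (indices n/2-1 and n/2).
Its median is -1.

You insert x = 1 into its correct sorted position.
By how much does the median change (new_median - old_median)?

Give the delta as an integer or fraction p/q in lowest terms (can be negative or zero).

Answer: 1

Derivation:
Old median = -1
After inserting x = 1: new sorted = [-15, -9, -7, -1, 1, 5, 29, 34]
New median = 0
Delta = 0 - -1 = 1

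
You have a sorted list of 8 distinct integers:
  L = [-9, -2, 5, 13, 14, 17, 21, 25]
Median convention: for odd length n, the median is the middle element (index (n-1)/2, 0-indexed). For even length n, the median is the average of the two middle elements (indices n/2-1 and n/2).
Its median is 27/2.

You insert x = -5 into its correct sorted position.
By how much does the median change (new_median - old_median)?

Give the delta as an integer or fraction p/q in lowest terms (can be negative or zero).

Answer: -1/2

Derivation:
Old median = 27/2
After inserting x = -5: new sorted = [-9, -5, -2, 5, 13, 14, 17, 21, 25]
New median = 13
Delta = 13 - 27/2 = -1/2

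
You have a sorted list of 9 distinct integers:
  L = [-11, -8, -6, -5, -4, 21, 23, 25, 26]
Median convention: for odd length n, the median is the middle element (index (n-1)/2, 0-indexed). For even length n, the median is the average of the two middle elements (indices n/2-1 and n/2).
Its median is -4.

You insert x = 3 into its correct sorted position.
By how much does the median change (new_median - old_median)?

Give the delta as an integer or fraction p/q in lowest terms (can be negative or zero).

Answer: 7/2

Derivation:
Old median = -4
After inserting x = 3: new sorted = [-11, -8, -6, -5, -4, 3, 21, 23, 25, 26]
New median = -1/2
Delta = -1/2 - -4 = 7/2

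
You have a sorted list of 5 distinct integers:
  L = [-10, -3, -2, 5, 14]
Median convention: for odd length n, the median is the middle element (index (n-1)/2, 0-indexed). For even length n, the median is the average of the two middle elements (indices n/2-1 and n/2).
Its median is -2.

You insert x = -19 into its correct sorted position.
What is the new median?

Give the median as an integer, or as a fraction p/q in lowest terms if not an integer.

Old list (sorted, length 5): [-10, -3, -2, 5, 14]
Old median = -2
Insert x = -19
Old length odd (5). Middle was index 2 = -2.
New length even (6). New median = avg of two middle elements.
x = -19: 0 elements are < x, 5 elements are > x.
New sorted list: [-19, -10, -3, -2, 5, 14]
New median = -5/2

Answer: -5/2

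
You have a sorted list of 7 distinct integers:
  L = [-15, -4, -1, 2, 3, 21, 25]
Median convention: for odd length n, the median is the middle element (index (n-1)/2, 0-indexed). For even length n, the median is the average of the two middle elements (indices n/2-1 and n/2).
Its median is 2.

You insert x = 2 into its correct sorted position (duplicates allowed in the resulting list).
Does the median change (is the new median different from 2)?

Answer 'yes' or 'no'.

Answer: no

Derivation:
Old median = 2
Insert x = 2
New median = 2
Changed? no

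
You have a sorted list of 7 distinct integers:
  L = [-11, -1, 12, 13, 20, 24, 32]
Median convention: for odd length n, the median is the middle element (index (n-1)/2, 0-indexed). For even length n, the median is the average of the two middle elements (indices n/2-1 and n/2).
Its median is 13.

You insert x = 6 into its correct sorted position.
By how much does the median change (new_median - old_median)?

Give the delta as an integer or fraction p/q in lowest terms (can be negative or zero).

Old median = 13
After inserting x = 6: new sorted = [-11, -1, 6, 12, 13, 20, 24, 32]
New median = 25/2
Delta = 25/2 - 13 = -1/2

Answer: -1/2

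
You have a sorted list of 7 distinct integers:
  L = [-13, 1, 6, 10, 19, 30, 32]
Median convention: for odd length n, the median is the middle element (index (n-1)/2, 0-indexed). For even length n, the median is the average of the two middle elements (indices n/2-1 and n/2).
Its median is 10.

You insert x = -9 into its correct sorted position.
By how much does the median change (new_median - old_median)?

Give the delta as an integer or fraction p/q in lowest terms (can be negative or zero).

Answer: -2

Derivation:
Old median = 10
After inserting x = -9: new sorted = [-13, -9, 1, 6, 10, 19, 30, 32]
New median = 8
Delta = 8 - 10 = -2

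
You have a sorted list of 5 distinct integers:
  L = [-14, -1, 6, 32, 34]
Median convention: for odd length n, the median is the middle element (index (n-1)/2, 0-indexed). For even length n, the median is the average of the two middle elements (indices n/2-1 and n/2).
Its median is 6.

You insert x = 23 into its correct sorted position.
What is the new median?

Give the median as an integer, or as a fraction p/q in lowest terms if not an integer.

Old list (sorted, length 5): [-14, -1, 6, 32, 34]
Old median = 6
Insert x = 23
Old length odd (5). Middle was index 2 = 6.
New length even (6). New median = avg of two middle elements.
x = 23: 3 elements are < x, 2 elements are > x.
New sorted list: [-14, -1, 6, 23, 32, 34]
New median = 29/2

Answer: 29/2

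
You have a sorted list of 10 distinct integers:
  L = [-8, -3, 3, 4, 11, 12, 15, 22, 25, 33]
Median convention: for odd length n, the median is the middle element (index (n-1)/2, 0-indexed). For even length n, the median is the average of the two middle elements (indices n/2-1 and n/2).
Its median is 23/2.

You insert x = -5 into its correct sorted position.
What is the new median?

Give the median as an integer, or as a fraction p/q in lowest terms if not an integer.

Answer: 11

Derivation:
Old list (sorted, length 10): [-8, -3, 3, 4, 11, 12, 15, 22, 25, 33]
Old median = 23/2
Insert x = -5
Old length even (10). Middle pair: indices 4,5 = 11,12.
New length odd (11). New median = single middle element.
x = -5: 1 elements are < x, 9 elements are > x.
New sorted list: [-8, -5, -3, 3, 4, 11, 12, 15, 22, 25, 33]
New median = 11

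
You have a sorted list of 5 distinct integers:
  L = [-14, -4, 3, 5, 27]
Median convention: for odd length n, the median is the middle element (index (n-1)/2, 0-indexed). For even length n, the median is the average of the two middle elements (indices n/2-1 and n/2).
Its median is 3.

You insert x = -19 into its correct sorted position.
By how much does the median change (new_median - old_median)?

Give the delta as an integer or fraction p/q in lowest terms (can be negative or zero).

Answer: -7/2

Derivation:
Old median = 3
After inserting x = -19: new sorted = [-19, -14, -4, 3, 5, 27]
New median = -1/2
Delta = -1/2 - 3 = -7/2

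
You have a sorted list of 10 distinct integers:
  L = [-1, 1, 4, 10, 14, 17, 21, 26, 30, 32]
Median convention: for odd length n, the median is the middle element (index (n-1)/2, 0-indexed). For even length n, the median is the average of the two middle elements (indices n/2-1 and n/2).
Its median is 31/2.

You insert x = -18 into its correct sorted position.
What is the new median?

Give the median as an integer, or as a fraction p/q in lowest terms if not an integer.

Old list (sorted, length 10): [-1, 1, 4, 10, 14, 17, 21, 26, 30, 32]
Old median = 31/2
Insert x = -18
Old length even (10). Middle pair: indices 4,5 = 14,17.
New length odd (11). New median = single middle element.
x = -18: 0 elements are < x, 10 elements are > x.
New sorted list: [-18, -1, 1, 4, 10, 14, 17, 21, 26, 30, 32]
New median = 14

Answer: 14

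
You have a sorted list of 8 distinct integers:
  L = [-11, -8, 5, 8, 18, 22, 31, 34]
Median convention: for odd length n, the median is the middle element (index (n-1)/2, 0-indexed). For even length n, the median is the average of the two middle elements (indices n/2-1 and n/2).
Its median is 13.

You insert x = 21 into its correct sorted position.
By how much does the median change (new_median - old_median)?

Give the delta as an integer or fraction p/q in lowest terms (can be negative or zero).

Answer: 5

Derivation:
Old median = 13
After inserting x = 21: new sorted = [-11, -8, 5, 8, 18, 21, 22, 31, 34]
New median = 18
Delta = 18 - 13 = 5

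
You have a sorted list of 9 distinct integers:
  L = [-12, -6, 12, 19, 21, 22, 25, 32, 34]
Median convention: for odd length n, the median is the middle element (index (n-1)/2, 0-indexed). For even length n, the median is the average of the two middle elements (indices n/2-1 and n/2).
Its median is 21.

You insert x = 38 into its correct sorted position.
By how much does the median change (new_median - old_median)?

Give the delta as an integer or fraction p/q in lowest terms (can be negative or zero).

Old median = 21
After inserting x = 38: new sorted = [-12, -6, 12, 19, 21, 22, 25, 32, 34, 38]
New median = 43/2
Delta = 43/2 - 21 = 1/2

Answer: 1/2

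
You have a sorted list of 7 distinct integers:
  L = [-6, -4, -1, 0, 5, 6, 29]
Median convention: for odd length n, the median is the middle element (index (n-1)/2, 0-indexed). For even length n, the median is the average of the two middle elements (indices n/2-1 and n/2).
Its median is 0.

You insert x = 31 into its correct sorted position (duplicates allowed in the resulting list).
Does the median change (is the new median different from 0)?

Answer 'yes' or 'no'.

Old median = 0
Insert x = 31
New median = 5/2
Changed? yes

Answer: yes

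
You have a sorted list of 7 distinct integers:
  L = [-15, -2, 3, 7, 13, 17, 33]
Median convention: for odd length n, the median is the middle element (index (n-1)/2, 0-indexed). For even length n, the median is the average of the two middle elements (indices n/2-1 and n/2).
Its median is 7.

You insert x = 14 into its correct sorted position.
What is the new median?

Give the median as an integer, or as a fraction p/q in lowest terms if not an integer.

Old list (sorted, length 7): [-15, -2, 3, 7, 13, 17, 33]
Old median = 7
Insert x = 14
Old length odd (7). Middle was index 3 = 7.
New length even (8). New median = avg of two middle elements.
x = 14: 5 elements are < x, 2 elements are > x.
New sorted list: [-15, -2, 3, 7, 13, 14, 17, 33]
New median = 10

Answer: 10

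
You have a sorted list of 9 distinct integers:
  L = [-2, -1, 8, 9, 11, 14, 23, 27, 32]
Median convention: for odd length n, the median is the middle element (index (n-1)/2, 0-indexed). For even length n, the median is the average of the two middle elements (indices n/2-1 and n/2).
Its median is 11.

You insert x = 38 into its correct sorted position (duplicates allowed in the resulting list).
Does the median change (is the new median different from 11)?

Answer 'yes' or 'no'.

Answer: yes

Derivation:
Old median = 11
Insert x = 38
New median = 25/2
Changed? yes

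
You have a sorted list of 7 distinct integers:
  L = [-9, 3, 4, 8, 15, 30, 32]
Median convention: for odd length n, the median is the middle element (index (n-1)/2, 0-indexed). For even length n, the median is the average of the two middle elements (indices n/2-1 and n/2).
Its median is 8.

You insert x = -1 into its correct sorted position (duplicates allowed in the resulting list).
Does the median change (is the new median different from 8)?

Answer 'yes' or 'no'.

Answer: yes

Derivation:
Old median = 8
Insert x = -1
New median = 6
Changed? yes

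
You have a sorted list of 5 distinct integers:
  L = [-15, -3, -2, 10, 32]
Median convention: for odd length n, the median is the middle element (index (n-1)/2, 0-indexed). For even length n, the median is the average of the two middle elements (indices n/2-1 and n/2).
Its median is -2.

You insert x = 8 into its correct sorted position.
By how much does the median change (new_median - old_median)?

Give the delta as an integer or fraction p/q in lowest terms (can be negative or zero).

Answer: 5

Derivation:
Old median = -2
After inserting x = 8: new sorted = [-15, -3, -2, 8, 10, 32]
New median = 3
Delta = 3 - -2 = 5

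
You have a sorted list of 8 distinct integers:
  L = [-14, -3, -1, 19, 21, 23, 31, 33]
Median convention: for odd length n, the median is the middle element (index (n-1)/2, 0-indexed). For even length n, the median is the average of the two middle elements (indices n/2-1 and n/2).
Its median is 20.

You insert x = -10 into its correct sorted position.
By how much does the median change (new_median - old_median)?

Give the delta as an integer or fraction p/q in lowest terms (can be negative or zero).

Answer: -1

Derivation:
Old median = 20
After inserting x = -10: new sorted = [-14, -10, -3, -1, 19, 21, 23, 31, 33]
New median = 19
Delta = 19 - 20 = -1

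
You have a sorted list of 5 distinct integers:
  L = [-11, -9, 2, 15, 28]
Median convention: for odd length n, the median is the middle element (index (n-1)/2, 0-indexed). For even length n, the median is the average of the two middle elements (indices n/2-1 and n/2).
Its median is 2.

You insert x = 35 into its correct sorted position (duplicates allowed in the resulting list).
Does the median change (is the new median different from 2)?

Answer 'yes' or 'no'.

Answer: yes

Derivation:
Old median = 2
Insert x = 35
New median = 17/2
Changed? yes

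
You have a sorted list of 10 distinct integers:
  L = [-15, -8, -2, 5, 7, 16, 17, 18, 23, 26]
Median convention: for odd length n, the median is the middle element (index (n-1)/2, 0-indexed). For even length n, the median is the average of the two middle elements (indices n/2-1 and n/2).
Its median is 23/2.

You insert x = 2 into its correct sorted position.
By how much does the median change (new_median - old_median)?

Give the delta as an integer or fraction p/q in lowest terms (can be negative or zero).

Answer: -9/2

Derivation:
Old median = 23/2
After inserting x = 2: new sorted = [-15, -8, -2, 2, 5, 7, 16, 17, 18, 23, 26]
New median = 7
Delta = 7 - 23/2 = -9/2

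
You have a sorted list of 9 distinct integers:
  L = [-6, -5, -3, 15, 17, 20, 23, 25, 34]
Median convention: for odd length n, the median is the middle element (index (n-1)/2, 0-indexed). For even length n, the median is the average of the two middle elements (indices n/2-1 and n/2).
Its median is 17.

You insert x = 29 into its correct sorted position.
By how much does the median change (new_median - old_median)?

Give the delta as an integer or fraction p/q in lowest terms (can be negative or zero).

Answer: 3/2

Derivation:
Old median = 17
After inserting x = 29: new sorted = [-6, -5, -3, 15, 17, 20, 23, 25, 29, 34]
New median = 37/2
Delta = 37/2 - 17 = 3/2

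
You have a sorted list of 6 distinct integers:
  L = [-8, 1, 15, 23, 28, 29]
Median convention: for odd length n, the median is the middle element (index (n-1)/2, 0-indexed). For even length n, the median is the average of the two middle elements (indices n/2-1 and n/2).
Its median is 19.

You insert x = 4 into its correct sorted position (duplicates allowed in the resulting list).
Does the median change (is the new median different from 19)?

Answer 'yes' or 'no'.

Old median = 19
Insert x = 4
New median = 15
Changed? yes

Answer: yes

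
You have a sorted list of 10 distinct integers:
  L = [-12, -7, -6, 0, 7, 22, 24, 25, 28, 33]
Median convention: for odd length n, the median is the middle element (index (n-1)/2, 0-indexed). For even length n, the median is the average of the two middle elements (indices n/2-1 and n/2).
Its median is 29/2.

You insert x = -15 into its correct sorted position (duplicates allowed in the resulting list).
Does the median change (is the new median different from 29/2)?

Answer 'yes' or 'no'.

Old median = 29/2
Insert x = -15
New median = 7
Changed? yes

Answer: yes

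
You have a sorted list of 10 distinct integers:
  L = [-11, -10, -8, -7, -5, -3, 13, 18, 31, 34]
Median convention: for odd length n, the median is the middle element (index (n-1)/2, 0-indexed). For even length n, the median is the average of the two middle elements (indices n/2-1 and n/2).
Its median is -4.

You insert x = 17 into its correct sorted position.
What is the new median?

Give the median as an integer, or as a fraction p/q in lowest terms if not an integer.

Answer: -3

Derivation:
Old list (sorted, length 10): [-11, -10, -8, -7, -5, -3, 13, 18, 31, 34]
Old median = -4
Insert x = 17
Old length even (10). Middle pair: indices 4,5 = -5,-3.
New length odd (11). New median = single middle element.
x = 17: 7 elements are < x, 3 elements are > x.
New sorted list: [-11, -10, -8, -7, -5, -3, 13, 17, 18, 31, 34]
New median = -3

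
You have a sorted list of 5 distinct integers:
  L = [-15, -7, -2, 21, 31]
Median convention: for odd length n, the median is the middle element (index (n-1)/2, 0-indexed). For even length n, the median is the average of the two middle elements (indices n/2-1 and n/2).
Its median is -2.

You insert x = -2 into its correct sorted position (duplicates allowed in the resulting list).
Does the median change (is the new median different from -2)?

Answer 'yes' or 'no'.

Answer: no

Derivation:
Old median = -2
Insert x = -2
New median = -2
Changed? no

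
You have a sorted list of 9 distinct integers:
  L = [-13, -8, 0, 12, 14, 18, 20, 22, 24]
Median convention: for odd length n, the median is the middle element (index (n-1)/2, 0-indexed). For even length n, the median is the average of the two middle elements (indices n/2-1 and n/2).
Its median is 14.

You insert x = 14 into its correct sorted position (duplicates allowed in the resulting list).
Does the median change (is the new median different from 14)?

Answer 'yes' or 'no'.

Answer: no

Derivation:
Old median = 14
Insert x = 14
New median = 14
Changed? no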